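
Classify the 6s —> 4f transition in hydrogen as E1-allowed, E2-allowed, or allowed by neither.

neither

Δl = 3 − 0 = +3; l_i + l_f = 3.
E1 (Δl = ±1): not satisfied.
E2 (Δl = 0,±2, l_i+l_f ≥ 2): not satisfied.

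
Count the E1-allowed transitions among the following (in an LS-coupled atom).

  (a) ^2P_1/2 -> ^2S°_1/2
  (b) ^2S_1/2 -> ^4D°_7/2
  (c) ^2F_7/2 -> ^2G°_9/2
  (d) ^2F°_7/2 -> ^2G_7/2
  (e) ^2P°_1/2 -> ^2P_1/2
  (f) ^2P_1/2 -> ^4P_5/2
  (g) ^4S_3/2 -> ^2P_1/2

4

(a) allowed
(b) forbidden (ΔS, ΔL, ΔJ fail)
(c) allowed
(d) allowed
(e) allowed
(f) forbidden (parity, ΔS, ΔJ fail)
(g) forbidden (parity, ΔS fail)
Total allowed: 4 of 7.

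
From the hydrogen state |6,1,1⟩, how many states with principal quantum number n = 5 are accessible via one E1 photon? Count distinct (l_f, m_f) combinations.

E1 requires Δl = ±1, so l_f ∈ {0, 2}; with 0 ≤ l_f ≤ n_f−1 = 4, the allowed l_f values are {0, 2}.
For l_f = 0: m_f ∈ {m_i−1, m_i, m_i+1} ∩ [−0, 0] = {0} → 1 state.
For l_f = 2: m_f ∈ {m_i−1, m_i, m_i+1} ∩ [−2, 2] = {0, 1, 2} → 3 states.
Total: 4.

4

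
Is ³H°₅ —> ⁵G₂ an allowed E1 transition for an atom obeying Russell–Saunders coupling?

Initial level: S=1, L=5, J=5, parity odd. Final level: S=2, L=4, J=2, parity even.
Parity must change: odd → even — ✓.
ΔS = 0: S: 1 → 2 — ✗.
ΔL = 0, ±1 (not L=0↔0): L: 5 → 4, ΔL = -1 — ✓.
ΔJ = 0, ±1 (not J=0↔0): J: 5 → 2, ΔJ = -3 — ✗.
Rule(s) violated: ΔS, ΔJ.

forbidden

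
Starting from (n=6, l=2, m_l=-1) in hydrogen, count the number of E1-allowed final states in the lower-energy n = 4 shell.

5

E1 requires Δl = ±1, so l_f ∈ {1, 3}; with 0 ≤ l_f ≤ n_f−1 = 3, the allowed l_f values are {1, 3}.
For l_f = 1: m_f ∈ {m_i−1, m_i, m_i+1} ∩ [−1, 1] = {-1, 0} → 2 states.
For l_f = 3: m_f ∈ {m_i−1, m_i, m_i+1} ∩ [−3, 3] = {-2, -1, 0} → 3 states.
Total: 5.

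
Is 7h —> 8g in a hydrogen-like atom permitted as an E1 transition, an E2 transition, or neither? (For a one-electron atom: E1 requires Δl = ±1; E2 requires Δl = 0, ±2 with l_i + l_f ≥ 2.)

Δl = 4 − 5 = -1; l_i + l_f = 9.
E1 (Δl = ±1): satisfied.
E2 (Δl = 0,±2, l_i+l_f ≥ 2): not satisfied.

E1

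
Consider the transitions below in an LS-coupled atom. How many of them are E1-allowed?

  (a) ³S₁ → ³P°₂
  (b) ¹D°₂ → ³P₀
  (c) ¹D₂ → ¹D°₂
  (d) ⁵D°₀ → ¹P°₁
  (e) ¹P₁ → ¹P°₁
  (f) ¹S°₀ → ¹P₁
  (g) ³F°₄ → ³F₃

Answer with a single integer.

5

(a) allowed
(b) forbidden (ΔS, ΔJ fail)
(c) allowed
(d) forbidden (parity, ΔS fail)
(e) allowed
(f) allowed
(g) allowed
Total allowed: 5 of 7.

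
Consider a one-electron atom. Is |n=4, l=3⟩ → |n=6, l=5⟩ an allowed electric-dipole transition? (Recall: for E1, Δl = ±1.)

Δl = 5 − 3 = +2; the E1 rule Δl = ±1 is fails.
The transition is electric-dipole forbidden.

forbidden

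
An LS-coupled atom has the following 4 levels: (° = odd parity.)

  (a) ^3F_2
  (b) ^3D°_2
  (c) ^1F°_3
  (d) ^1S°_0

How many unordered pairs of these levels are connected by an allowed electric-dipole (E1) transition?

(a)–(b): allowed.
(a)–(c): forbidden (ΔS).
(a)–(d): forbidden (ΔS, ΔL, ΔJ).
(b)–(c): forbidden (parity, ΔS).
(b)–(d): forbidden (parity, ΔS, ΔL, ΔJ).
(c)–(d): forbidden (parity, ΔL, ΔJ).
Allowed pairs: 1 of 6.

1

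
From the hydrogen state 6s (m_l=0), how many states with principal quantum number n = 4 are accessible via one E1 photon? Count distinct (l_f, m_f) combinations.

3

E1 requires Δl = ±1, so l_f ∈ {-1, 1}; with 0 ≤ l_f ≤ n_f−1 = 3, the allowed l_f values are {1}.
For l_f = 1: m_f ∈ {m_i−1, m_i, m_i+1} ∩ [−1, 1] = {-1, 0, 1} → 3 states.
Total: 3.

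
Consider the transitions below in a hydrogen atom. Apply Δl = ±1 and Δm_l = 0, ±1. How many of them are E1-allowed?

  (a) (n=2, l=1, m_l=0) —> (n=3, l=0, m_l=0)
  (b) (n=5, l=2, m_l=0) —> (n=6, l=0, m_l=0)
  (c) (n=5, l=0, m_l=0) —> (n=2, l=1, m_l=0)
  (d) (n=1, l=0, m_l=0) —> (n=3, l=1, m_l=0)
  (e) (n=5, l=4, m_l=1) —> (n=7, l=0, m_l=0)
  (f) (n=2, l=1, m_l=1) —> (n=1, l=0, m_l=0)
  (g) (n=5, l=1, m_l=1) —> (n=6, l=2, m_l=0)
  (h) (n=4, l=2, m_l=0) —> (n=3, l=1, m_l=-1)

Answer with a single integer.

6

(a) allowed
(b) forbidden — Δl = -2 (E1 requires Δl = ±1)
(c) allowed
(d) allowed
(e) forbidden — Δl = -4 (E1 requires Δl = ±1)
(f) allowed
(g) allowed
(h) allowed
Total allowed: 6 of 8.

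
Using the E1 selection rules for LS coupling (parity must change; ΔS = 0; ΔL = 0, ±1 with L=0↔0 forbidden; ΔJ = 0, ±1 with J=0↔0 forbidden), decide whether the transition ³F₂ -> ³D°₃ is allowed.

allowed

Reading off the term symbols: S 1→1, L 3→2, J 2→3, parity even→odd.
ΔS = 0: S: 1 → 1 — passes.
ΔJ = 0, ±1 (not J=0↔0): J: 2 → 3, ΔJ = +1 — passes.
Parity must change: even → odd — passes.
ΔL = 0, ±1 (not L=0↔0): L: 3 → 2, ΔL = -1 — passes.
All four E1 rules are satisfied.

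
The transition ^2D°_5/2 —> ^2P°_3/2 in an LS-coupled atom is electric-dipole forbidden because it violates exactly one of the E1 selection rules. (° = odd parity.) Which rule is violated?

parity

Initial level: S=1/2, L=2, J=5/2, parity odd. Final level: S=1/2, L=1, J=3/2, parity odd.
ΔL = 0, ±1 (not L=0↔0): L: 2 → 1, ΔL = -1 — ✓.
ΔJ = 0, ±1 (not J=0↔0): J: 5/2 → 3/2, ΔJ = -1 — ✓.
ΔS = 0: S: 1/2 → 1/2 — ✓.
Parity must change: odd → odd — ✗.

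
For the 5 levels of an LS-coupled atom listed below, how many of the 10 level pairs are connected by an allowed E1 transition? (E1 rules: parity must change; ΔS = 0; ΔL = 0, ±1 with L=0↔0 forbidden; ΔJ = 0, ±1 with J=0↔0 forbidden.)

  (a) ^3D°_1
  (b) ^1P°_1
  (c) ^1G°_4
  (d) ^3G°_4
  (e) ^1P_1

(a)–(b): forbidden (parity, ΔS).
(a)–(c): forbidden (parity, ΔS, ΔL, ΔJ).
(a)–(d): forbidden (parity, ΔL, ΔJ).
(a)–(e): forbidden (ΔS).
(b)–(c): forbidden (parity, ΔL, ΔJ).
(b)–(d): forbidden (parity, ΔS, ΔL, ΔJ).
(b)–(e): allowed.
(c)–(d): forbidden (parity, ΔS).
(c)–(e): forbidden (ΔL, ΔJ).
(d)–(e): forbidden (ΔS, ΔL, ΔJ).
Allowed pairs: 1 of 10.

1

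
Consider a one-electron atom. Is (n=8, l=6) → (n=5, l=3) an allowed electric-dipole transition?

l: 6 → 3 (Δl = -3). Δl = ±1 fails.
The transition is electric-dipole forbidden.

forbidden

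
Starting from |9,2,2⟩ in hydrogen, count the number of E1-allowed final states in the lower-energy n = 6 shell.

4

E1 requires Δl = ±1, so l_f ∈ {1, 3}; with 0 ≤ l_f ≤ n_f−1 = 5, the allowed l_f values are {1, 3}.
For l_f = 1: m_f ∈ {m_i−1, m_i, m_i+1} ∩ [−1, 1] = {1} → 1 state.
For l_f = 3: m_f ∈ {m_i−1, m_i, m_i+1} ∩ [−3, 3] = {1, 2, 3} → 3 states.
Total: 4.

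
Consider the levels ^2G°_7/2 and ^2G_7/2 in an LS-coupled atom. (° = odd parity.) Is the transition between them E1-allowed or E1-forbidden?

Initial level: S=1/2, L=4, J=7/2, parity odd. Final level: S=1/2, L=4, J=7/2, parity even.
Parity must change: odd → even — ok.
ΔS = 0: S: 1/2 → 1/2 — ok.
ΔL = 0, ±1 (not L=0↔0): L: 4 → 4, ΔL = +0 — ok.
ΔJ = 0, ±1 (not J=0↔0): J: 7/2 → 7/2, ΔJ = +0 — ok.
All four E1 rules are satisfied.

allowed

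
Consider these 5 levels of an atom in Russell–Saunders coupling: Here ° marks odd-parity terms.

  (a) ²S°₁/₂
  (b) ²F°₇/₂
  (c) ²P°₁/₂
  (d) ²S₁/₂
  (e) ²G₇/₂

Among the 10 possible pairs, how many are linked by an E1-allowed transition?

(a)–(b): forbidden (parity, ΔL, ΔJ).
(a)–(c): forbidden (parity).
(a)–(d): forbidden (ΔL).
(a)–(e): forbidden (ΔL, ΔJ).
(b)–(c): forbidden (parity, ΔL, ΔJ).
(b)–(d): forbidden (ΔL, ΔJ).
(b)–(e): allowed.
(c)–(d): allowed.
(c)–(e): forbidden (ΔL, ΔJ).
(d)–(e): forbidden (parity, ΔL, ΔJ).
Allowed pairs: 2 of 10.

2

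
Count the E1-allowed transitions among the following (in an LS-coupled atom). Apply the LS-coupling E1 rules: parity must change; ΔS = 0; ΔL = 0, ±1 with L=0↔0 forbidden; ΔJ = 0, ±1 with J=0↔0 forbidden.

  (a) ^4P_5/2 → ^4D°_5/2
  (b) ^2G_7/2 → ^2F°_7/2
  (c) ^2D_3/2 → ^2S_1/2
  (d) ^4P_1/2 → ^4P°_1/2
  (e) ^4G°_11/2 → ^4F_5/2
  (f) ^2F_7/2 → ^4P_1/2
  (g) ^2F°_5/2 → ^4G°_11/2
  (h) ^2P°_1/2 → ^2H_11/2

3

(a) allowed
(b) allowed
(c) forbidden (parity, ΔL fail)
(d) allowed
(e) forbidden (ΔJ fails)
(f) forbidden (parity, ΔS, ΔL, ΔJ fail)
(g) forbidden (parity, ΔS, ΔJ fail)
(h) forbidden (ΔL, ΔJ fail)
Total allowed: 3 of 8.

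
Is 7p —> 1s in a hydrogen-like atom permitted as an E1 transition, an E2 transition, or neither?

Δl = 0 − 1 = -1; l_i + l_f = 1.
E1 (Δl = ±1): satisfied.
E2 (Δl = 0,±2, l_i+l_f ≥ 2): not satisfied.

E1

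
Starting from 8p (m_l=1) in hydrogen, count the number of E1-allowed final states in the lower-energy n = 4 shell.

E1 requires Δl = ±1, so l_f ∈ {0, 2}; with 0 ≤ l_f ≤ n_f−1 = 3, the allowed l_f values are {0, 2}.
For l_f = 0: m_f ∈ {m_i−1, m_i, m_i+1} ∩ [−0, 0] = {0} → 1 state.
For l_f = 2: m_f ∈ {m_i−1, m_i, m_i+1} ∩ [−2, 2] = {0, 1, 2} → 3 states.
Total: 4.

4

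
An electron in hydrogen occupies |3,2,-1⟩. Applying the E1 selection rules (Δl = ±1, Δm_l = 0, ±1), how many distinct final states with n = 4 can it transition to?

E1 requires Δl = ±1, so l_f ∈ {1, 3}; with 0 ≤ l_f ≤ n_f−1 = 3, the allowed l_f values are {1, 3}.
For l_f = 1: m_f ∈ {m_i−1, m_i, m_i+1} ∩ [−1, 1] = {-1, 0} → 2 states.
For l_f = 3: m_f ∈ {m_i−1, m_i, m_i+1} ∩ [−3, 3] = {-2, -1, 0} → 3 states.
Total: 5.

5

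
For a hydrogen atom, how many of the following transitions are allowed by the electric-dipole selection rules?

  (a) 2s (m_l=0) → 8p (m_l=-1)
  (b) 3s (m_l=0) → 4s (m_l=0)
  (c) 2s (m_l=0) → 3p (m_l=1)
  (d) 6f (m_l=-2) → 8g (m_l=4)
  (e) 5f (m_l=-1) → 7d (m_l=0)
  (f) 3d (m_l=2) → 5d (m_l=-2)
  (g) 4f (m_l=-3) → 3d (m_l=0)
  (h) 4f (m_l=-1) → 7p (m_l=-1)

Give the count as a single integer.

3

(a) allowed
(b) forbidden — Δl = +0 (E1 requires Δl = ±1)
(c) allowed
(d) forbidden — Δm_l = +6 (E1 requires Δm_l = 0, ±1)
(e) allowed
(f) forbidden — Δl = +0 (E1 requires Δl = ±1); Δm_l = -4 (E1 requires Δm_l = 0, ±1)
(g) forbidden — Δm_l = +3 (E1 requires Δm_l = 0, ±1)
(h) forbidden — Δl = -2 (E1 requires Δl = ±1)
Total allowed: 3 of 8.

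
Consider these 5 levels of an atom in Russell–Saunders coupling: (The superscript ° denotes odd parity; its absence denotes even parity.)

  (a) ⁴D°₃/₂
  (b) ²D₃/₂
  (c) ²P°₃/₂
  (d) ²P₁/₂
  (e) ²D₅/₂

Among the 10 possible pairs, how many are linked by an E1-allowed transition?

3

(a)–(b): forbidden (ΔS).
(a)–(c): forbidden (parity, ΔS).
(a)–(d): forbidden (ΔS).
(a)–(e): forbidden (ΔS).
(b)–(c): allowed.
(b)–(d): forbidden (parity).
(b)–(e): forbidden (parity).
(c)–(d): allowed.
(c)–(e): allowed.
(d)–(e): forbidden (parity, ΔJ).
Allowed pairs: 3 of 10.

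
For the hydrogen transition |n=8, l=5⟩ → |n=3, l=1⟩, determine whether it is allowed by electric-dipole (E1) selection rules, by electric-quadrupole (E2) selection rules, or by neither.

Δl = 1 − 5 = -4; l_i + l_f = 6.
E1 (Δl = ±1): not satisfied.
E2 (Δl = 0,±2, l_i+l_f ≥ 2): not satisfied.

neither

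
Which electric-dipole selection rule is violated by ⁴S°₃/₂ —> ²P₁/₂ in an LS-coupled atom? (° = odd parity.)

Reading off the term symbols: S 3/2→1/2, L 0→1, J 3/2→1/2, parity odd→even.
Parity must change: odd → even — satisfied.
ΔS = 0: S: 3/2 → 1/2 — violated.
ΔL = 0, ±1 (not L=0↔0): L: 0 → 1, ΔL = +1 — satisfied.
ΔJ = 0, ±1 (not J=0↔0): J: 3/2 → 1/2, ΔJ = -1 — satisfied.

the ΔS = 0 rule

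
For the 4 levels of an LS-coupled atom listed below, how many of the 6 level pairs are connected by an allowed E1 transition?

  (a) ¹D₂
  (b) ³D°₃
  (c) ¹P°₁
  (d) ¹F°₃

(a)–(b): forbidden (ΔS).
(a)–(c): allowed.
(a)–(d): allowed.
(b)–(c): forbidden (parity, ΔS, ΔJ).
(b)–(d): forbidden (parity, ΔS).
(c)–(d): forbidden (parity, ΔL, ΔJ).
Allowed pairs: 2 of 6.

2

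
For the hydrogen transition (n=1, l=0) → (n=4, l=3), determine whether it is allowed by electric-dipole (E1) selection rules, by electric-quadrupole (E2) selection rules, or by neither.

neither

Δl = 3 − 0 = +3; l_i + l_f = 3.
E1 (Δl = ±1): not satisfied.
E2 (Δl = 0,±2, l_i+l_f ≥ 2): not satisfied.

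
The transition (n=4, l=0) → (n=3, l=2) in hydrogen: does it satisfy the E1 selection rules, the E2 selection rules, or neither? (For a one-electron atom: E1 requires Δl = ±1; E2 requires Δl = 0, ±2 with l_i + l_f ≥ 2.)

Δl = 2 − 0 = +2; l_i + l_f = 2.
E1 (Δl = ±1): not satisfied.
E2 (Δl = 0,±2, l_i+l_f ≥ 2): satisfied.

E2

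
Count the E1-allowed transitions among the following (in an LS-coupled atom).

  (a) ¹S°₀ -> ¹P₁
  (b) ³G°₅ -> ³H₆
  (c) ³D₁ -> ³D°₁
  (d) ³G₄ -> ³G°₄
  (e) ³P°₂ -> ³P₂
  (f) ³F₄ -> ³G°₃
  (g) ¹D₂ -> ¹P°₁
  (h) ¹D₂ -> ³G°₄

7

(a) allowed
(b) allowed
(c) allowed
(d) allowed
(e) allowed
(f) allowed
(g) allowed
(h) forbidden (ΔS, ΔL, ΔJ fail)
Total allowed: 7 of 8.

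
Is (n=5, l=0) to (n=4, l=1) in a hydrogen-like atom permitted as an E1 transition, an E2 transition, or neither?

Δl = 1 − 0 = +1; l_i + l_f = 1.
E1 (Δl = ±1): satisfied.
E2 (Δl = 0,±2, l_i+l_f ≥ 2): not satisfied.

E1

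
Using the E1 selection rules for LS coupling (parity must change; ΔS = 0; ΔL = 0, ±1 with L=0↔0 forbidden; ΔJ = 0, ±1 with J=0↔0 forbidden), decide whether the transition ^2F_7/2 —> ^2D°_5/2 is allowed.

allowed

Reading off the term symbols: S 1/2→1/2, L 3→2, J 7/2→5/2, parity even→odd.
Parity must change: even → odd — passes.
ΔS = 0: S: 1/2 → 1/2 — passes.
ΔL = 0, ±1 (not L=0↔0): L: 3 → 2, ΔL = -1 — passes.
ΔJ = 0, ±1 (not J=0↔0): J: 7/2 → 5/2, ΔJ = -1 — passes.
All four E1 rules are satisfied.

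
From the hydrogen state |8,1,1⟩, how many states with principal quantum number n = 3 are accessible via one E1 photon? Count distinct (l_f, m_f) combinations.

E1 requires Δl = ±1, so l_f ∈ {0, 2}; with 0 ≤ l_f ≤ n_f−1 = 2, the allowed l_f values are {0, 2}.
For l_f = 0: m_f ∈ {m_i−1, m_i, m_i+1} ∩ [−0, 0] = {0} → 1 state.
For l_f = 2: m_f ∈ {m_i−1, m_i, m_i+1} ∩ [−2, 2] = {0, 1, 2} → 3 states.
Total: 4.

4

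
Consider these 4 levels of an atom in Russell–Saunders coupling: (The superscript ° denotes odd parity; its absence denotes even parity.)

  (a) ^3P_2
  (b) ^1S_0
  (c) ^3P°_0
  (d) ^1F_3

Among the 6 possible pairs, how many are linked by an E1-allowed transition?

(a)–(b): forbidden (parity, ΔS, ΔJ).
(a)–(c): forbidden (ΔJ).
(a)–(d): forbidden (parity, ΔS, ΔL).
(b)–(c): forbidden (ΔS, ΔJ).
(b)–(d): forbidden (parity, ΔL, ΔJ).
(c)–(d): forbidden (ΔS, ΔL, ΔJ).
Allowed pairs: 0 of 6.

0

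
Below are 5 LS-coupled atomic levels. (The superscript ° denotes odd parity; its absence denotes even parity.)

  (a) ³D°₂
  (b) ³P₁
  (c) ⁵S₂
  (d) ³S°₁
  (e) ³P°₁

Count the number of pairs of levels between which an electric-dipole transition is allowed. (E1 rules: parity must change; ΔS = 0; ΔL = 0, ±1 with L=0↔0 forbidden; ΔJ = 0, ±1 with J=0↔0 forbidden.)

3

(a)–(b): allowed.
(a)–(c): forbidden (ΔS, ΔL).
(a)–(d): forbidden (parity, ΔL).
(a)–(e): forbidden (parity).
(b)–(c): forbidden (parity, ΔS).
(b)–(d): allowed.
(b)–(e): allowed.
(c)–(d): forbidden (ΔS, ΔL).
(c)–(e): forbidden (ΔS).
(d)–(e): forbidden (parity).
Allowed pairs: 3 of 10.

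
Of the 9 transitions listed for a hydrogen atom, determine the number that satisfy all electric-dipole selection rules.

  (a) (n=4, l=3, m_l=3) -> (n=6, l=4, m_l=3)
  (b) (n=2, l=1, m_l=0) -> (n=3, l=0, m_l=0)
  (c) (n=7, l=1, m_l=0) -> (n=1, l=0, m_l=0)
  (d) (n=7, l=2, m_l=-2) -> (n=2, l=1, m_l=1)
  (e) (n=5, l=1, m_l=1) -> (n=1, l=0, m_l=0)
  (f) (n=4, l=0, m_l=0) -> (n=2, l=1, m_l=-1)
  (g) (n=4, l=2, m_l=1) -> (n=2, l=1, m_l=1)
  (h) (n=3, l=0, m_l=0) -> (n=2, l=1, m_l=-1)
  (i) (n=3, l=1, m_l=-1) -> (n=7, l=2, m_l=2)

7

(a) allowed
(b) allowed
(c) allowed
(d) forbidden — Δm_l = +3 (E1 requires Δm_l = 0, ±1)
(e) allowed
(f) allowed
(g) allowed
(h) allowed
(i) forbidden — Δm_l = +3 (E1 requires Δm_l = 0, ±1)
Total allowed: 7 of 9.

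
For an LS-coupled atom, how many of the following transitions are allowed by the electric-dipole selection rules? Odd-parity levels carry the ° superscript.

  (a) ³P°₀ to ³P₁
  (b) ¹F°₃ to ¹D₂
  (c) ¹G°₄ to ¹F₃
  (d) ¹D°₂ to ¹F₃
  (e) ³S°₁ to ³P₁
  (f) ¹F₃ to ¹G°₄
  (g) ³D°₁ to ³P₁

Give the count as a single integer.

7

(a) allowed
(b) allowed
(c) allowed
(d) allowed
(e) allowed
(f) allowed
(g) allowed
Total allowed: 7 of 7.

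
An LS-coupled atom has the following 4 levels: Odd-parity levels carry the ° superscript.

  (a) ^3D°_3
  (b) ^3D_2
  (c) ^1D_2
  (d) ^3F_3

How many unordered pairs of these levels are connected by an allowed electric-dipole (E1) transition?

2

(a)–(b): allowed.
(a)–(c): forbidden (ΔS).
(a)–(d): allowed.
(b)–(c): forbidden (parity, ΔS).
(b)–(d): forbidden (parity).
(c)–(d): forbidden (parity, ΔS).
Allowed pairs: 2 of 6.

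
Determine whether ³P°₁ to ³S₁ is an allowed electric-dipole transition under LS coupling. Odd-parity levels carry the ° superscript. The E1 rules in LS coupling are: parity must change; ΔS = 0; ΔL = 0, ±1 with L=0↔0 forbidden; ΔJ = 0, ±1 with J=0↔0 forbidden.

Parity must change: odd → even — ✓.
ΔL = 0, ±1 (not L=0↔0): L: 1 → 0, ΔL = -1 — ✓.
ΔS = 0: S: 1 → 1 — ✓.
ΔJ = 0, ±1 (not J=0↔0): J: 1 → 1, ΔJ = +0 — ✓.
All four E1 rules are satisfied.

allowed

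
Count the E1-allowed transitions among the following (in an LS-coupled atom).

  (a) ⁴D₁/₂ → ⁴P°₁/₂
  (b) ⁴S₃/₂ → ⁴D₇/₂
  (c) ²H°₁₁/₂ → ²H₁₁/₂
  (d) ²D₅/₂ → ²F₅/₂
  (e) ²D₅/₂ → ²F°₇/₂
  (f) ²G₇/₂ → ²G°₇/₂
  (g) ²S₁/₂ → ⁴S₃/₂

4

(a) allowed
(b) forbidden (parity, ΔL, ΔJ fail)
(c) allowed
(d) forbidden (parity fails)
(e) allowed
(f) allowed
(g) forbidden (parity, ΔS, ΔL fail)
Total allowed: 4 of 7.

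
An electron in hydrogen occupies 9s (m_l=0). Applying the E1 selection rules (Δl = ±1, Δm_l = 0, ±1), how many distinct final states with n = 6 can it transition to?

E1 requires Δl = ±1, so l_f ∈ {-1, 1}; with 0 ≤ l_f ≤ n_f−1 = 5, the allowed l_f values are {1}.
For l_f = 1: m_f ∈ {m_i−1, m_i, m_i+1} ∩ [−1, 1] = {-1, 0, 1} → 3 states.
Total: 3.

3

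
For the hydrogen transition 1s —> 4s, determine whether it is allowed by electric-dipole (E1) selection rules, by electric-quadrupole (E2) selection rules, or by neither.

Δl = 0 − 0 = +0; l_i + l_f = 0.
E1 (Δl = ±1): not satisfied.
E2 (Δl = 0,±2, l_i+l_f ≥ 2): not satisfied.

neither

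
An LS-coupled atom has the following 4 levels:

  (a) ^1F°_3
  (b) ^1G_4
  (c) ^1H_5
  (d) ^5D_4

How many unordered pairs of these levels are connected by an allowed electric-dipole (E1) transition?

(a)–(b): allowed.
(a)–(c): forbidden (ΔL, ΔJ).
(a)–(d): forbidden (ΔS).
(b)–(c): forbidden (parity).
(b)–(d): forbidden (parity, ΔS, ΔL).
(c)–(d): forbidden (parity, ΔS, ΔL).
Allowed pairs: 1 of 6.

1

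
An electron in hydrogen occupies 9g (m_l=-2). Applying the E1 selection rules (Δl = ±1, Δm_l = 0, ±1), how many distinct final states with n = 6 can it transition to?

6

E1 requires Δl = ±1, so l_f ∈ {3, 5}; with 0 ≤ l_f ≤ n_f−1 = 5, the allowed l_f values are {3, 5}.
For l_f = 3: m_f ∈ {m_i−1, m_i, m_i+1} ∩ [−3, 3] = {-3, -2, -1} → 3 states.
For l_f = 5: m_f ∈ {m_i−1, m_i, m_i+1} ∩ [−5, 5] = {-3, -2, -1} → 3 states.
Total: 6.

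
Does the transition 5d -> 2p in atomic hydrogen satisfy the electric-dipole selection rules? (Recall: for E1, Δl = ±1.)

allowed

Initial l = 2, final l = 1, so Δl = -1. E1 requires Δl = ±1: passes.
All E1 selection rules are satisfied.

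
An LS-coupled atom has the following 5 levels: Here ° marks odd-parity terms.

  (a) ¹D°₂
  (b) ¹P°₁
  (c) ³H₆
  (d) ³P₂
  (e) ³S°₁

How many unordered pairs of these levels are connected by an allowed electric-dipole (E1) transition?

(a)–(b): forbidden (parity).
(a)–(c): forbidden (ΔS, ΔL, ΔJ).
(a)–(d): forbidden (ΔS).
(a)–(e): forbidden (parity, ΔS, ΔL).
(b)–(c): forbidden (ΔS, ΔL, ΔJ).
(b)–(d): forbidden (ΔS).
(b)–(e): forbidden (parity, ΔS).
(c)–(d): forbidden (parity, ΔL, ΔJ).
(c)–(e): forbidden (ΔL, ΔJ).
(d)–(e): allowed.
Allowed pairs: 1 of 10.

1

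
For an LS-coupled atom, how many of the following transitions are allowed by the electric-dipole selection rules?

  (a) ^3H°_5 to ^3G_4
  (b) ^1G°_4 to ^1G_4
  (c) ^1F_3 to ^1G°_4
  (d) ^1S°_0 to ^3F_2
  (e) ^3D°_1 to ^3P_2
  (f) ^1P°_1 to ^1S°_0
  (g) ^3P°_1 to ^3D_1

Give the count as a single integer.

(a) allowed
(b) allowed
(c) allowed
(d) forbidden (ΔS, ΔL, ΔJ fail)
(e) allowed
(f) forbidden (parity fails)
(g) allowed
Total allowed: 5 of 7.

5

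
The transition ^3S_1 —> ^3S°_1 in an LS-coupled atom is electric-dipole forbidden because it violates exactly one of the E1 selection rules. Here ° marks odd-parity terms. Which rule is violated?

the L=0 ↔ L=0 exclusion

Initial level: S=1, L=0, J=1, parity even. Final level: S=1, L=0, J=1, parity odd.
ΔL = 0, ±1 (not L=0↔0): L: 0 → 0, ΔL = +0 — ✗.
ΔJ = 0, ±1 (not J=0↔0): J: 1 → 1, ΔJ = +0 — ✓.
Parity must change: even → odd — ✓.
ΔS = 0: S: 1 → 1 — ✓.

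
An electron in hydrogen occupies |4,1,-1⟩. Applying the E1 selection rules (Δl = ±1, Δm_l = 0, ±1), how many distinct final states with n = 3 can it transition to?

E1 requires Δl = ±1, so l_f ∈ {0, 2}; with 0 ≤ l_f ≤ n_f−1 = 2, the allowed l_f values are {0, 2}.
For l_f = 0: m_f ∈ {m_i−1, m_i, m_i+1} ∩ [−0, 0] = {0} → 1 state.
For l_f = 2: m_f ∈ {m_i−1, m_i, m_i+1} ∩ [−2, 2] = {-2, -1, 0} → 3 states.
Total: 4.

4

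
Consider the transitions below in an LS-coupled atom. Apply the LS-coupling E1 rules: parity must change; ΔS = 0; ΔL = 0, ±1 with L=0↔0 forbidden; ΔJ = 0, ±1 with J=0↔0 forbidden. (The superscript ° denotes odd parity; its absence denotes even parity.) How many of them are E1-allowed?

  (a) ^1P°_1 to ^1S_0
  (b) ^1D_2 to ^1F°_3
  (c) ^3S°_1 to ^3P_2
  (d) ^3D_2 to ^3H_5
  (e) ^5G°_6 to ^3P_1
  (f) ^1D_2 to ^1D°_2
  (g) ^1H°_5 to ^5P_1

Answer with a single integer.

(a) allowed
(b) allowed
(c) allowed
(d) forbidden (parity, ΔL, ΔJ fail)
(e) forbidden (ΔS, ΔL, ΔJ fail)
(f) allowed
(g) forbidden (ΔS, ΔL, ΔJ fail)
Total allowed: 4 of 7.

4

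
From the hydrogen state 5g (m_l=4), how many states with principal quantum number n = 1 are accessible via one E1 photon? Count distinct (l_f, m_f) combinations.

E1 requires l_f ∈ {3, 5}, but neither lies in [0, 0], so no final state is reachable.
Total: 0.

0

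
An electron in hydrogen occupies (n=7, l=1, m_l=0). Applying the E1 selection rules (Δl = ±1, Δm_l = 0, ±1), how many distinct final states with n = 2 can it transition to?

1

E1 requires Δl = ±1, so l_f ∈ {0, 2}; with 0 ≤ l_f ≤ n_f−1 = 1, the allowed l_f values are {0}.
For l_f = 0: m_f ∈ {m_i−1, m_i, m_i+1} ∩ [−0, 0] = {0} → 1 state.
Total: 1.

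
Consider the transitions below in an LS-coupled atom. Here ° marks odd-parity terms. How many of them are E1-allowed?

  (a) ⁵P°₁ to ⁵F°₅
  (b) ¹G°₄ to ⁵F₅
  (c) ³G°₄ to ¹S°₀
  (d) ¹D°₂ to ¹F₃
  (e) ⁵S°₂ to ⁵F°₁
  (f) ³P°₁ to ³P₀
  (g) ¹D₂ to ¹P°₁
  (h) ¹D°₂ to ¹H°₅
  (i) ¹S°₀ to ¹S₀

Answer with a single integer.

3

(a) forbidden (parity, ΔL, ΔJ fail)
(b) forbidden (ΔS fails)
(c) forbidden (parity, ΔS, ΔL, ΔJ fail)
(d) allowed
(e) forbidden (parity, ΔL fail)
(f) allowed
(g) allowed
(h) forbidden (parity, ΔL, ΔJ fail)
(i) forbidden (ΔL, ΔJ fail)
Total allowed: 3 of 9.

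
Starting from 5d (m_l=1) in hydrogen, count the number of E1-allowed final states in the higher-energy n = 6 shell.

E1 requires Δl = ±1, so l_f ∈ {1, 3}; with 0 ≤ l_f ≤ n_f−1 = 5, the allowed l_f values are {1, 3}.
For l_f = 1: m_f ∈ {m_i−1, m_i, m_i+1} ∩ [−1, 1] = {0, 1} → 2 states.
For l_f = 3: m_f ∈ {m_i−1, m_i, m_i+1} ∩ [−3, 3] = {0, 1, 2} → 3 states.
Total: 5.

5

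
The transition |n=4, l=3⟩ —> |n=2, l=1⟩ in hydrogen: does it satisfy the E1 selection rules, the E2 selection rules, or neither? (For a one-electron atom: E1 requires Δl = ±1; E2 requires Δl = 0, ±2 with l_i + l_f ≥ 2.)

Δl = 1 − 3 = -2; l_i + l_f = 4.
E1 (Δl = ±1): not satisfied.
E2 (Δl = 0,±2, l_i+l_f ≥ 2): satisfied.

E2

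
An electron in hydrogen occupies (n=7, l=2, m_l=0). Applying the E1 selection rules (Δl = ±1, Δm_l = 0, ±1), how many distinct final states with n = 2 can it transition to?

E1 requires Δl = ±1, so l_f ∈ {1, 3}; with 0 ≤ l_f ≤ n_f−1 = 1, the allowed l_f values are {1}.
For l_f = 1: m_f ∈ {m_i−1, m_i, m_i+1} ∩ [−1, 1] = {-1, 0, 1} → 3 states.
Total: 3.

3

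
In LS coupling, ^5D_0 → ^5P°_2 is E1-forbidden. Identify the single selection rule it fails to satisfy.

ΔS = 0: S: 2 → 2 — ok.
ΔL = 0, ±1 (not L=0↔0): L: 2 → 1, ΔL = -1 — ok.
Parity must change: even → odd — ok.
ΔJ = 0, ±1 (not J=0↔0): J: 0 → 2, ΔJ = +2 — fails.

the ΔJ = 0, ±1 rule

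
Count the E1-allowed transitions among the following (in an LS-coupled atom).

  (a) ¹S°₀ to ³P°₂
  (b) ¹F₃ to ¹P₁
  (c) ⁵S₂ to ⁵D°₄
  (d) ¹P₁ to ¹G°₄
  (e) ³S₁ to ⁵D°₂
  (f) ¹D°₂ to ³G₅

0

(a) forbidden (parity, ΔS, ΔJ fail)
(b) forbidden (parity, ΔL, ΔJ fail)
(c) forbidden (ΔL, ΔJ fail)
(d) forbidden (ΔL, ΔJ fail)
(e) forbidden (ΔS, ΔL fail)
(f) forbidden (ΔS, ΔL, ΔJ fail)
Total allowed: 0 of 6.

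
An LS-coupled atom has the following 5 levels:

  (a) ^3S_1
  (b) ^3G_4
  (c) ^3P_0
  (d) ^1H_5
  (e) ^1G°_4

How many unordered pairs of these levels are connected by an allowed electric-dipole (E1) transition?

1

(a)–(b): forbidden (parity, ΔL, ΔJ).
(a)–(c): forbidden (parity).
(a)–(d): forbidden (parity, ΔS, ΔL, ΔJ).
(a)–(e): forbidden (ΔS, ΔL, ΔJ).
(b)–(c): forbidden (parity, ΔL, ΔJ).
(b)–(d): forbidden (parity, ΔS).
(b)–(e): forbidden (ΔS).
(c)–(d): forbidden (parity, ΔS, ΔL, ΔJ).
(c)–(e): forbidden (ΔS, ΔL, ΔJ).
(d)–(e): allowed.
Allowed pairs: 1 of 10.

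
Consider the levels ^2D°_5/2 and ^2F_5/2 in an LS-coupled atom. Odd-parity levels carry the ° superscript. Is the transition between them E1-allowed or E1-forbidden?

Reading off the term symbols: S 1/2→1/2, L 2→3, J 5/2→5/2, parity odd→even.
ΔL = 0, ±1 (not L=0↔0): L: 2 → 3, ΔL = +1 — ok.
ΔJ = 0, ±1 (not J=0↔0): J: 5/2 → 5/2, ΔJ = +0 — ok.
ΔS = 0: S: 1/2 → 1/2 — ok.
Parity must change: odd → even — ok.
All four E1 rules are satisfied.

allowed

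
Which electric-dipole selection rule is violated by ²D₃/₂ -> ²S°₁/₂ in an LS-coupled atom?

the ΔL = 0, ±1 rule

Reading off the term symbols: S 1/2→1/2, L 2→0, J 3/2→1/2, parity even→odd.
Parity must change: even → odd — satisfied.
ΔS = 0: S: 1/2 → 1/2 — satisfied.
ΔL = 0, ±1 (not L=0↔0): L: 2 → 0, ΔL = -2 — violated.
ΔJ = 0, ±1 (not J=0↔0): J: 3/2 → 1/2, ΔJ = -1 — satisfied.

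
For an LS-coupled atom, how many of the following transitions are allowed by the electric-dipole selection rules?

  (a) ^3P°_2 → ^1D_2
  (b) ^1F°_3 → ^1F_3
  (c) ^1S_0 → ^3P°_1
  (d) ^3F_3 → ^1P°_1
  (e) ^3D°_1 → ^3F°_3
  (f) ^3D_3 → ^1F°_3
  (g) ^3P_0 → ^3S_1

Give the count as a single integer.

(a) forbidden (ΔS fails)
(b) allowed
(c) forbidden (ΔS fails)
(d) forbidden (ΔS, ΔL, ΔJ fail)
(e) forbidden (parity, ΔJ fail)
(f) forbidden (ΔS fails)
(g) forbidden (parity fails)
Total allowed: 1 of 7.

1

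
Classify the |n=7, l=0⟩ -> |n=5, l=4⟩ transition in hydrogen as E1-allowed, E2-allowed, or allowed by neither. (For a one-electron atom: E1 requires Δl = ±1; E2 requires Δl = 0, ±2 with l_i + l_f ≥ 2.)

neither

Δl = 4 − 0 = +4; l_i + l_f = 4.
E1 (Δl = ±1): not satisfied.
E2 (Δl = 0,±2, l_i+l_f ≥ 2): not satisfied.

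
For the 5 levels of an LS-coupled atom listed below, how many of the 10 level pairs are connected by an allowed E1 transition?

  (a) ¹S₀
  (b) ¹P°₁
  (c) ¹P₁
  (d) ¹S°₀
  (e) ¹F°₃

3

(a)–(b): allowed.
(a)–(c): forbidden (parity).
(a)–(d): forbidden (ΔL, ΔJ).
(a)–(e): forbidden (ΔL, ΔJ).
(b)–(c): allowed.
(b)–(d): forbidden (parity).
(b)–(e): forbidden (parity, ΔL, ΔJ).
(c)–(d): allowed.
(c)–(e): forbidden (ΔL, ΔJ).
(d)–(e): forbidden (parity, ΔL, ΔJ).
Allowed pairs: 3 of 10.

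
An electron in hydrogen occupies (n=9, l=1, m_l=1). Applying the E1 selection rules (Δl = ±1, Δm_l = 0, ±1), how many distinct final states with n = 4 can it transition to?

4

E1 requires Δl = ±1, so l_f ∈ {0, 2}; with 0 ≤ l_f ≤ n_f−1 = 3, the allowed l_f values are {0, 2}.
For l_f = 0: m_f ∈ {m_i−1, m_i, m_i+1} ∩ [−0, 0] = {0} → 1 state.
For l_f = 2: m_f ∈ {m_i−1, m_i, m_i+1} ∩ [−2, 2] = {0, 1, 2} → 3 states.
Total: 4.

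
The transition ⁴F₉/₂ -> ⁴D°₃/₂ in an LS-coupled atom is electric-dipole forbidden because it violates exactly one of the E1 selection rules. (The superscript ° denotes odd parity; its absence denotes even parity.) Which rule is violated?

Parity must change: even → odd — ok.
ΔS = 0: S: 3/2 → 3/2 — ok.
ΔL = 0, ±1 (not L=0↔0): L: 3 → 2, ΔL = -1 — ok.
ΔJ = 0, ±1 (not J=0↔0): J: 9/2 → 3/2, ΔJ = -3 — fails.

the ΔJ = 0, ±1 rule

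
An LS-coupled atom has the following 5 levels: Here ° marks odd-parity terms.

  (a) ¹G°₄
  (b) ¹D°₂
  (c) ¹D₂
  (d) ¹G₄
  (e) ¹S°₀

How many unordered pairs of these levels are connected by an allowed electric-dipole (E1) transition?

2

(a)–(b): forbidden (parity, ΔL, ΔJ).
(a)–(c): forbidden (ΔL, ΔJ).
(a)–(d): allowed.
(a)–(e): forbidden (parity, ΔL, ΔJ).
(b)–(c): allowed.
(b)–(d): forbidden (ΔL, ΔJ).
(b)–(e): forbidden (parity, ΔL, ΔJ).
(c)–(d): forbidden (parity, ΔL, ΔJ).
(c)–(e): forbidden (ΔL, ΔJ).
(d)–(e): forbidden (ΔL, ΔJ).
Allowed pairs: 2 of 10.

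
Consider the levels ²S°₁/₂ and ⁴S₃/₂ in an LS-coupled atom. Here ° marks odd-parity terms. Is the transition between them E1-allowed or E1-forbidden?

forbidden

Reading off the term symbols: S 1/2→3/2, L 0→0, J 1/2→3/2, parity odd→even.
Parity must change: odd → even — passes.
ΔS = 0: S: 1/2 → 3/2 — fails.
ΔL = 0, ±1 (not L=0↔0): L: 0 → 0, ΔL = +0 — fails.
ΔJ = 0, ±1 (not J=0↔0): J: 1/2 → 3/2, ΔJ = +1 — passes.
Rule(s) violated: ΔS, ΔL.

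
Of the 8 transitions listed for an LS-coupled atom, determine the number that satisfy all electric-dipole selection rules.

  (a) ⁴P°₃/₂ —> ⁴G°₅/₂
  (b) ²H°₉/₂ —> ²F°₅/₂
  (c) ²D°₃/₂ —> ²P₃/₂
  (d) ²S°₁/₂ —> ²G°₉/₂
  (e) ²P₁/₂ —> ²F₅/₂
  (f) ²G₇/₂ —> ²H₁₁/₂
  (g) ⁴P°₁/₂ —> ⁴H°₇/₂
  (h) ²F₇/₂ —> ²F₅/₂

(a) forbidden (parity, ΔL fail)
(b) forbidden (parity, ΔL, ΔJ fail)
(c) allowed
(d) forbidden (parity, ΔL, ΔJ fail)
(e) forbidden (parity, ΔL, ΔJ fail)
(f) forbidden (parity, ΔJ fail)
(g) forbidden (parity, ΔL, ΔJ fail)
(h) forbidden (parity fails)
Total allowed: 1 of 8.

1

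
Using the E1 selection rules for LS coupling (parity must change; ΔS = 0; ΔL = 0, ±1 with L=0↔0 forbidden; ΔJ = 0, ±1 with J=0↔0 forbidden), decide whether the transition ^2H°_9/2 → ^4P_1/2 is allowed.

forbidden

Reading off the term symbols: S 1/2→3/2, L 5→1, J 9/2→1/2, parity odd→even.
ΔJ = 0, ±1 (not J=0↔0): J: 9/2 → 1/2, ΔJ = -4 — fails.
Parity must change: odd → even — ok.
ΔL = 0, ±1 (not L=0↔0): L: 5 → 1, ΔL = -4 — fails.
ΔS = 0: S: 1/2 → 3/2 — fails.
Rule(s) violated: ΔS, ΔL, ΔJ.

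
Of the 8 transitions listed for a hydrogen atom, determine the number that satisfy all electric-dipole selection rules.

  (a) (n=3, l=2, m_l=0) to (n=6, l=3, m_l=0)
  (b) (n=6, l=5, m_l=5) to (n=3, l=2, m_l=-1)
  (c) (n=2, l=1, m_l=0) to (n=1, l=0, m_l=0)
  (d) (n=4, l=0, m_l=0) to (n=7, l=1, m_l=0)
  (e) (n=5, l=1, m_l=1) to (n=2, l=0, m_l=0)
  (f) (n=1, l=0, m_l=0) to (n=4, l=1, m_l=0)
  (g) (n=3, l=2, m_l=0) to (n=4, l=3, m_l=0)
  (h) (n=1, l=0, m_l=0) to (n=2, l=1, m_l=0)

7

(a) allowed
(b) forbidden — Δl = -3 (E1 requires Δl = ±1); Δm_l = -6 (E1 requires Δm_l = 0, ±1)
(c) allowed
(d) allowed
(e) allowed
(f) allowed
(g) allowed
(h) allowed
Total allowed: 7 of 8.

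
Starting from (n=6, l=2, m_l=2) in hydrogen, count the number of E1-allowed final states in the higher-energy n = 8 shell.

4

E1 requires Δl = ±1, so l_f ∈ {1, 3}; with 0 ≤ l_f ≤ n_f−1 = 7, the allowed l_f values are {1, 3}.
For l_f = 1: m_f ∈ {m_i−1, m_i, m_i+1} ∩ [−1, 1] = {1} → 1 state.
For l_f = 3: m_f ∈ {m_i−1, m_i, m_i+1} ∩ [−3, 3] = {1, 2, 3} → 3 states.
Total: 4.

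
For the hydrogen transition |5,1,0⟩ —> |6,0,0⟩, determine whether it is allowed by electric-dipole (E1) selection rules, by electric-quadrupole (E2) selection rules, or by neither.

E1

Δl = 0 − 1 = -1; l_i + l_f = 1.
Δm_l = +0.
E1 (Δl = ±1, |Δm_l| ≤ 1): satisfied.
E2 (Δl = 0,±2, l_i+l_f ≥ 2, |Δm_l| ≤ 2): not satisfied.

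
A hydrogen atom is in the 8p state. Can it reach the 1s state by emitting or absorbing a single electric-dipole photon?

allowed

Δl = 0 − 1 = -1; the E1 rule Δl = ±1 is passes.
All E1 selection rules are satisfied.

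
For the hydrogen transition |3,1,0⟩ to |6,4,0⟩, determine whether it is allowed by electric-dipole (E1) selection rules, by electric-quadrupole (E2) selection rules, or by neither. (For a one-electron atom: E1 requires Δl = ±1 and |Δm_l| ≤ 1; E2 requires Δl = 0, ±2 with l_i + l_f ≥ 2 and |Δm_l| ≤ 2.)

neither

Δl = 4 − 1 = +3; l_i + l_f = 5.
Δm_l = +0.
E1 (Δl = ±1, |Δm_l| ≤ 1): not satisfied.
E2 (Δl = 0,±2, l_i+l_f ≥ 2, |Δm_l| ≤ 2): not satisfied.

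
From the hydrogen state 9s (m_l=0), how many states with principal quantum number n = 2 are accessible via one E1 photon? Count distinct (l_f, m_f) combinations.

E1 requires Δl = ±1, so l_f ∈ {-1, 1}; with 0 ≤ l_f ≤ n_f−1 = 1, the allowed l_f values are {1}.
For l_f = 1: m_f ∈ {m_i−1, m_i, m_i+1} ∩ [−1, 1] = {-1, 0, 1} → 3 states.
Total: 3.

3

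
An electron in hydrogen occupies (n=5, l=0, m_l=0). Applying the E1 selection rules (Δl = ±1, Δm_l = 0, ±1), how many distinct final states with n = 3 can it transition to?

3

E1 requires Δl = ±1, so l_f ∈ {-1, 1}; with 0 ≤ l_f ≤ n_f−1 = 2, the allowed l_f values are {1}.
For l_f = 1: m_f ∈ {m_i−1, m_i, m_i+1} ∩ [−1, 1] = {-1, 0, 1} → 3 states.
Total: 3.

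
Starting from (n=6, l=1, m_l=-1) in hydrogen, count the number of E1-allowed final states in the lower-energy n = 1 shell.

E1 requires Δl = ±1, so l_f ∈ {0, 2}; with 0 ≤ l_f ≤ n_f−1 = 0, the allowed l_f values are {0}.
For l_f = 0: m_f ∈ {m_i−1, m_i, m_i+1} ∩ [−0, 0] = {0} → 1 state.
Total: 1.

1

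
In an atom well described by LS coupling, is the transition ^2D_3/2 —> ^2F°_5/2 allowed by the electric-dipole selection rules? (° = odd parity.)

allowed

ΔL = 0, ±1 (not L=0↔0): L: 2 → 3, ΔL = +1 — ✓.
Parity must change: even → odd — ✓.
ΔJ = 0, ±1 (not J=0↔0): J: 3/2 → 5/2, ΔJ = +1 — ✓.
ΔS = 0: S: 1/2 → 1/2 — ✓.
All four E1 rules are satisfied.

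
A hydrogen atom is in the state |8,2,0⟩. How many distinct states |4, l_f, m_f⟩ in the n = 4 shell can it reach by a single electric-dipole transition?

6

E1 requires Δl = ±1, so l_f ∈ {1, 3}; with 0 ≤ l_f ≤ n_f−1 = 3, the allowed l_f values are {1, 3}.
For l_f = 1: m_f ∈ {m_i−1, m_i, m_i+1} ∩ [−1, 1] = {-1, 0, 1} → 3 states.
For l_f = 3: m_f ∈ {m_i−1, m_i, m_i+1} ∩ [−3, 3] = {-1, 0, 1} → 3 states.
Total: 6.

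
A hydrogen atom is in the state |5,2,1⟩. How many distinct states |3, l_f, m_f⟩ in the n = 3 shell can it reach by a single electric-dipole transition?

2

E1 requires Δl = ±1, so l_f ∈ {1, 3}; with 0 ≤ l_f ≤ n_f−1 = 2, the allowed l_f values are {1}.
For l_f = 1: m_f ∈ {m_i−1, m_i, m_i+1} ∩ [−1, 1] = {0, 1} → 2 states.
Total: 2.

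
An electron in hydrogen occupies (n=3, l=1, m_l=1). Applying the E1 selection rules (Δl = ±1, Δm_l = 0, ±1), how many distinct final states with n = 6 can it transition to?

E1 requires Δl = ±1, so l_f ∈ {0, 2}; with 0 ≤ l_f ≤ n_f−1 = 5, the allowed l_f values are {0, 2}.
For l_f = 0: m_f ∈ {m_i−1, m_i, m_i+1} ∩ [−0, 0] = {0} → 1 state.
For l_f = 2: m_f ∈ {m_i−1, m_i, m_i+1} ∩ [−2, 2] = {0, 1, 2} → 3 states.
Total: 4.

4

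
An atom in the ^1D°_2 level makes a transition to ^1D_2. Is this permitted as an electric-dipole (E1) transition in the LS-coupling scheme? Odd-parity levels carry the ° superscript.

ΔJ = 0, ±1 (not J=0↔0): J: 2 → 2, ΔJ = +0 — ok.
ΔL = 0, ±1 (not L=0↔0): L: 2 → 2, ΔL = +0 — ok.
ΔS = 0: S: 0 → 0 — ok.
Parity must change: odd → even — ok.
All four E1 rules are satisfied.

allowed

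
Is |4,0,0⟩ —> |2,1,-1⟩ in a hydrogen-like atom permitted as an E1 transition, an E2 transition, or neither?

Δl = 1 − 0 = +1; l_i + l_f = 1.
Δm_l = -1.
E1 (Δl = ±1, |Δm_l| ≤ 1): satisfied.
E2 (Δl = 0,±2, l_i+l_f ≥ 2, |Δm_l| ≤ 2): not satisfied.

E1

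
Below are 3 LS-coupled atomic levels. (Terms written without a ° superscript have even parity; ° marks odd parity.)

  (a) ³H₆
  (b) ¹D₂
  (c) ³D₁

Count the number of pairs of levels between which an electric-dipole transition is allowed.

(a)–(b): forbidden (parity, ΔS, ΔL, ΔJ).
(a)–(c): forbidden (parity, ΔL, ΔJ).
(b)–(c): forbidden (parity, ΔS).
Allowed pairs: 0 of 3.

0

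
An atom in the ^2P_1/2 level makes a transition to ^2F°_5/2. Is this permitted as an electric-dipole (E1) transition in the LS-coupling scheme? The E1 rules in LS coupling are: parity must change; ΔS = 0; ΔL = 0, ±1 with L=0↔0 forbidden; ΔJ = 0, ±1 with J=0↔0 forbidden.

Reading off the term symbols: S 1/2→1/2, L 1→3, J 1/2→5/2, parity even→odd.
Parity must change: even → odd — passes.
ΔS = 0: S: 1/2 → 1/2 — passes.
ΔL = 0, ±1 (not L=0↔0): L: 1 → 3, ΔL = +2 — fails.
ΔJ = 0, ±1 (not J=0↔0): J: 1/2 → 5/2, ΔJ = +2 — fails.
Rule(s) violated: ΔL, ΔJ.

forbidden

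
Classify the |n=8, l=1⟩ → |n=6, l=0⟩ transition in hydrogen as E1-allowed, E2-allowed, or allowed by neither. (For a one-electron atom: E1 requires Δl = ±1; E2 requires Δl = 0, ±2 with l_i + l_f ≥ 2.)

E1

Δl = 0 − 1 = -1; l_i + l_f = 1.
E1 (Δl = ±1): satisfied.
E2 (Δl = 0,±2, l_i+l_f ≥ 2): not satisfied.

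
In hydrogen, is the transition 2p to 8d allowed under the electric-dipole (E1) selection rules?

Initial l = 1, final l = 2, so Δl = +1. E1 requires Δl = ±1: ok.
All E1 selection rules are satisfied.

allowed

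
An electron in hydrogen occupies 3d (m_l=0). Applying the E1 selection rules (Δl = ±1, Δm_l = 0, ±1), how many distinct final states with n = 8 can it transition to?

E1 requires Δl = ±1, so l_f ∈ {1, 3}; with 0 ≤ l_f ≤ n_f−1 = 7, the allowed l_f values are {1, 3}.
For l_f = 1: m_f ∈ {m_i−1, m_i, m_i+1} ∩ [−1, 1] = {-1, 0, 1} → 3 states.
For l_f = 3: m_f ∈ {m_i−1, m_i, m_i+1} ∩ [−3, 3] = {-1, 0, 1} → 3 states.
Total: 6.

6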